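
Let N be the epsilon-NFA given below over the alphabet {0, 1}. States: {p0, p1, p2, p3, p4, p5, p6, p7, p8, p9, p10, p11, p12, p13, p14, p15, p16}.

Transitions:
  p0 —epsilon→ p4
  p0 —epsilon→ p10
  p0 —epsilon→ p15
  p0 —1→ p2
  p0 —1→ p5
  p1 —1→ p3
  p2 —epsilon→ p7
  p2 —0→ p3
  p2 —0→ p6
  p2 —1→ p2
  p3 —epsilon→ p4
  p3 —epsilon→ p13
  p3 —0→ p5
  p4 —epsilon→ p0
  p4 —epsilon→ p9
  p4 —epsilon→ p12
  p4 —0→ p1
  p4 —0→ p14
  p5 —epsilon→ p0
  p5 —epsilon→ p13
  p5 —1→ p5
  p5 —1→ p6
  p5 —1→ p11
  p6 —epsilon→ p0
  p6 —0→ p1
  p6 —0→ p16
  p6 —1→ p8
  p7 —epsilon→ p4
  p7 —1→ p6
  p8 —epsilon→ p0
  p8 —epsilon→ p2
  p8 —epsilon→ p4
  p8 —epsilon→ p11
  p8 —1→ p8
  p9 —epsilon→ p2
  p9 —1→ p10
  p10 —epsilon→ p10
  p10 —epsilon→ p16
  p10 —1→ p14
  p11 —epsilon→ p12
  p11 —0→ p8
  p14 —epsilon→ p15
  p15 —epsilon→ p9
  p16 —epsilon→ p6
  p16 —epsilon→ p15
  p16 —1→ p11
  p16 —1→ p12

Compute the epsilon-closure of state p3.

Start with {p3}.
From p3 via epsilon: add p4, p13.
From p4 via epsilon: add p0, p9, p12.
From p0 via epsilon: add p10, p15.
From p9 via epsilon: add p2.
From p2 via epsilon: add p7.
From p10 via epsilon: add p16.
From p16 via epsilon: add p6.
No new states can be added; the closed set is {p0, p2, p3, p4, p6, p7, p9, p10, p12, p13, p15, p16}.

{p0, p2, p3, p4, p6, p7, p9, p10, p12, p13, p15, p16}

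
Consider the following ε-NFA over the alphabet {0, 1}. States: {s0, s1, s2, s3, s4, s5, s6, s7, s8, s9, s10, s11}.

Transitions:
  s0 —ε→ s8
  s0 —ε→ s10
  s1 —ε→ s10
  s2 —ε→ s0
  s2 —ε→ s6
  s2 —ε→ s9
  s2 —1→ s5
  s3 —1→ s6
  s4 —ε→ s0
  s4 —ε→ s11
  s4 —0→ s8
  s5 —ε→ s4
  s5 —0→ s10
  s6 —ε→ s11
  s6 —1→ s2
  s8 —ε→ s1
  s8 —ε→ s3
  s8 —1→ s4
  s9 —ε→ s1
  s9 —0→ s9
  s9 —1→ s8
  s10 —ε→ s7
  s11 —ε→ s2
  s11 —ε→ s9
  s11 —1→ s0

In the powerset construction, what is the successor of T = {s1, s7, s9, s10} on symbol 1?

{s1, s3, s7, s8, s10}

s9 on 1 → {s8}.
No 1-transition from s1, s7, s10.
Union after reading 1: {s8}.
Now take the ε-closure:
From s8 via ε: add s1, s3.
From s1 via ε: add s10.
From s10 via ε: add s7.
No new states can be added; the closed set is {s1, s3, s7, s8, s10}.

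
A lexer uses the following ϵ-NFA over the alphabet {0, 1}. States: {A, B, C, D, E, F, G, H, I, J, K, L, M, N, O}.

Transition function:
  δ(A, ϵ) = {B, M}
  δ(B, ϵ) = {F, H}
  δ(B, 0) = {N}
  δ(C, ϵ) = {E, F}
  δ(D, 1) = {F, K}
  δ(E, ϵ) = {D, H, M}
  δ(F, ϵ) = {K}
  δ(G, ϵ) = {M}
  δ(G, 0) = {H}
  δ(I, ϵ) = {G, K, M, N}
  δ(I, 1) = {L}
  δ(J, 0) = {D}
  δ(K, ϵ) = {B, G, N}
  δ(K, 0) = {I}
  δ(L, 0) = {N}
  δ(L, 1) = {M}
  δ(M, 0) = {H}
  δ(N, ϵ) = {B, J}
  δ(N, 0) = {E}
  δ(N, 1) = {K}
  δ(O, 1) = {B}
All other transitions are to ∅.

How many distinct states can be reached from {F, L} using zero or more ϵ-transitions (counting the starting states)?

Start with {F, L}.
From F via ϵ: add K.
From K via ϵ: add B, G, N.
From B via ϵ: add H.
From G via ϵ: add M.
From N via ϵ: add J.
ϵ-closure = {B, F, G, H, J, K, L, M, N}, which has 9 states.

9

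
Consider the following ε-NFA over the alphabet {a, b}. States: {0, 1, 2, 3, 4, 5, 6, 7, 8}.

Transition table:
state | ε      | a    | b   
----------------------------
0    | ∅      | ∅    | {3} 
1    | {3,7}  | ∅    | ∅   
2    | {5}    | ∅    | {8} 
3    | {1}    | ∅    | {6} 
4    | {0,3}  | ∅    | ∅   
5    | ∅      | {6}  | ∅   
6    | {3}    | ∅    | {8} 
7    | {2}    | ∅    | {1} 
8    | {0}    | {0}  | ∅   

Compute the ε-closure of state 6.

Start with {6}.
From 6 via ε: add 3.
From 3 via ε: add 1.
From 1 via ε: add 7.
From 7 via ε: add 2.
From 2 via ε: add 5.
No new states can be added; the closed set is {1, 2, 3, 5, 6, 7}.

{1, 2, 3, 5, 6, 7}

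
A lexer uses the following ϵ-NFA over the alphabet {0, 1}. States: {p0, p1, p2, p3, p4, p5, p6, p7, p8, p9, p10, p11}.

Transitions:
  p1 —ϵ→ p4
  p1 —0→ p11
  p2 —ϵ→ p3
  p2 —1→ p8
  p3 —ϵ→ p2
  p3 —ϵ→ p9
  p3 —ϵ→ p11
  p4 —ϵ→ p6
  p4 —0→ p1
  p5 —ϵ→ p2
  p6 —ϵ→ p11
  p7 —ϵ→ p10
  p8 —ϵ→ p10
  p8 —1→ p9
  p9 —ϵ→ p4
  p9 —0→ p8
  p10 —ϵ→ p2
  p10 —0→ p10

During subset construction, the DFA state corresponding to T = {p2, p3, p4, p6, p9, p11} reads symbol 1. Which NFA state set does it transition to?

p2 on 1 → {p8}.
No 1-transition from p3, p4, p6, p9, p11.
Union after reading 1: {p8}.
Now take the ϵ-closure:
From p8 via ϵ: add p10.
From p10 via ϵ: add p2.
From p2 via ϵ: add p3.
From p3 via ϵ: add p9, p11.
From p9 via ϵ: add p4.
From p4 via ϵ: add p6.
No new states can be added; the closed set is {p2, p3, p4, p6, p8, p9, p10, p11}.

{p2, p3, p4, p6, p8, p9, p10, p11}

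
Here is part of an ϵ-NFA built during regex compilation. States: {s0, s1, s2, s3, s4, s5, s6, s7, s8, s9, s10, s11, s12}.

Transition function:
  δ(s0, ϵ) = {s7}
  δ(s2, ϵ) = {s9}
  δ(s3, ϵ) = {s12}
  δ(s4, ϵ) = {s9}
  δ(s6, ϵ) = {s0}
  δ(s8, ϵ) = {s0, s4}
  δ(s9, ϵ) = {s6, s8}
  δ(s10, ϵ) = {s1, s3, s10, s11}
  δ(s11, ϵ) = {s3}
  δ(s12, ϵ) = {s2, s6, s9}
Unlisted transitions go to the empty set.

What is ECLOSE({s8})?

{s0, s4, s6, s7, s8, s9}

Start with {s8}.
From s8 via ϵ: add s0, s4.
From s0 via ϵ: add s7.
From s4 via ϵ: add s9.
From s9 via ϵ: add s6.
No new states can be added; the closed set is {s0, s4, s6, s7, s8, s9}.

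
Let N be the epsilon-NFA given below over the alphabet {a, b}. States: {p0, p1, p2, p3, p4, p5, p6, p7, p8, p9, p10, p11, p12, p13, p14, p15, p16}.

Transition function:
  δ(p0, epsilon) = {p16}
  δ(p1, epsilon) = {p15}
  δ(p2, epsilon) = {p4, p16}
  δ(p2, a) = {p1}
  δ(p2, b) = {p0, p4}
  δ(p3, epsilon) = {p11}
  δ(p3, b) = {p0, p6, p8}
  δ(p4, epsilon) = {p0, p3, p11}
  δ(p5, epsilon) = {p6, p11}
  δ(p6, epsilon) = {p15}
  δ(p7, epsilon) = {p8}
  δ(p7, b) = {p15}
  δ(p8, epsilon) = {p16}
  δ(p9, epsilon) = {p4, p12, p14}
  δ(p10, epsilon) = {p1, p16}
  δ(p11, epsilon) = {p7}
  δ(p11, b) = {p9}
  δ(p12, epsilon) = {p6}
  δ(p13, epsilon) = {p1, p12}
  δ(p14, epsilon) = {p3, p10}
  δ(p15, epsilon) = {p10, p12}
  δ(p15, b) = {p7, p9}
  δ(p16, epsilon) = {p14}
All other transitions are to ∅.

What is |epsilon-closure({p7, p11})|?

11

Start with {p7, p11}.
From p7 via epsilon: add p8.
From p8 via epsilon: add p16.
From p16 via epsilon: add p14.
From p14 via epsilon: add p3, p10.
From p10 via epsilon: add p1.
From p1 via epsilon: add p15.
From p15 via epsilon: add p12.
From p12 via epsilon: add p6.
epsilon-closure = {p1, p3, p6, p7, p8, p10, p11, p12, p14, p15, p16}, which has 11 states.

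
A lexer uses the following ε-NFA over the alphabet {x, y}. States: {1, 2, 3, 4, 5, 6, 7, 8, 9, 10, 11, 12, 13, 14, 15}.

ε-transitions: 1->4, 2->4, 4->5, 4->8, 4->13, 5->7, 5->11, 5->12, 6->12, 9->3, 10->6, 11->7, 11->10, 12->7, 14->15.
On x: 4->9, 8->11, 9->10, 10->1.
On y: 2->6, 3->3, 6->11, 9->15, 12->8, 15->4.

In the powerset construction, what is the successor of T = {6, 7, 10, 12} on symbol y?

{6, 7, 8, 10, 11, 12}

6 on y → {11}.
12 on y → {8}.
No y-transition from 7, 10.
Union after reading y: {8, 11}.
Now take the ε-closure:
From 11 via ε: add 7, 10.
From 10 via ε: add 6.
From 6 via ε: add 12.
No new states can be added; the closed set is {6, 7, 8, 10, 11, 12}.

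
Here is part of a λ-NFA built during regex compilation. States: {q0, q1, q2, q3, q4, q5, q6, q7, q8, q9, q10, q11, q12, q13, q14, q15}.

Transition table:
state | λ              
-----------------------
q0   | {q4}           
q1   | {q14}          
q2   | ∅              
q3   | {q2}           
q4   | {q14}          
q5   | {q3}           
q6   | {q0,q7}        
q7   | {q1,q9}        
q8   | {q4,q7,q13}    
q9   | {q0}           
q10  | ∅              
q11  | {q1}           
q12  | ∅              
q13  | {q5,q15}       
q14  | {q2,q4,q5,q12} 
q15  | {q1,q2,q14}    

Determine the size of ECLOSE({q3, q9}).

8

Start with {q3, q9}.
From q3 via λ: add q2.
From q9 via λ: add q0.
From q0 via λ: add q4.
From q4 via λ: add q14.
From q14 via λ: add q5, q12.
λ-closure = {q0, q2, q3, q4, q5, q9, q12, q14}, which has 8 states.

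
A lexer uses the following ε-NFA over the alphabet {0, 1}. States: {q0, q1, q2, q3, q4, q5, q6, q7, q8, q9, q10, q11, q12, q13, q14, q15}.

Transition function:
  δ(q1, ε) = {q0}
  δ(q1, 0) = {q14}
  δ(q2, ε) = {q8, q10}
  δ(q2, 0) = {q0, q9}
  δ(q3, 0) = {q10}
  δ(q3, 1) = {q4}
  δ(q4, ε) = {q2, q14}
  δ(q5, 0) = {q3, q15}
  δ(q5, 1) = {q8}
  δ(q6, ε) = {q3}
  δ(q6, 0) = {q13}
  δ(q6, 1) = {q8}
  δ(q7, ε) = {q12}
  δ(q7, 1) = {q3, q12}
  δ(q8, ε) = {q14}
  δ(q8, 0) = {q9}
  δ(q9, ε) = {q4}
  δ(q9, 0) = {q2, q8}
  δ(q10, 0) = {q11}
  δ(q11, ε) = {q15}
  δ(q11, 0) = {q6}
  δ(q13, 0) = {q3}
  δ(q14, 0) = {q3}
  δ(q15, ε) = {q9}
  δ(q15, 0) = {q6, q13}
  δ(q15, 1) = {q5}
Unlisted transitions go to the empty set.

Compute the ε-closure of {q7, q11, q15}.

{q2, q4, q7, q8, q9, q10, q11, q12, q14, q15}

Start with {q7, q11, q15}.
From q7 via ε: add q12.
From q15 via ε: add q9.
From q9 via ε: add q4.
From q4 via ε: add q2, q14.
From q2 via ε: add q8, q10.
No new states can be added; the closed set is {q2, q4, q7, q8, q9, q10, q11, q12, q14, q15}.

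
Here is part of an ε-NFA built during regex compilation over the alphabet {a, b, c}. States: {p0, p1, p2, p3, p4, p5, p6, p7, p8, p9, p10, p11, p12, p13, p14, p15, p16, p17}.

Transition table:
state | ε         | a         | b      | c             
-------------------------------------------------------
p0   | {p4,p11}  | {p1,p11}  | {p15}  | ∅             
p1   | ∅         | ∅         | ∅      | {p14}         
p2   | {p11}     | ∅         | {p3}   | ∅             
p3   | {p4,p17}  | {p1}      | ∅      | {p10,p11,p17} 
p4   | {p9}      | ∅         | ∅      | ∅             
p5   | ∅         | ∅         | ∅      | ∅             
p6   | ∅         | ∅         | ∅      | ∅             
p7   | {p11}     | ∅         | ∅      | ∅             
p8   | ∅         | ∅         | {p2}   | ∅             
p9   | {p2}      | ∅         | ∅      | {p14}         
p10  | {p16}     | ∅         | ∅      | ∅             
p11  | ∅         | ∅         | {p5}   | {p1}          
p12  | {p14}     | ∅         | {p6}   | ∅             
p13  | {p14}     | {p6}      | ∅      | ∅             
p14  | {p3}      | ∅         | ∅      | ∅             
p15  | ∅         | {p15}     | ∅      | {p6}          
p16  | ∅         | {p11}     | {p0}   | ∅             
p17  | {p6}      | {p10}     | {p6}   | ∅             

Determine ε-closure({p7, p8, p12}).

{p2, p3, p4, p6, p7, p8, p9, p11, p12, p14, p17}

Start with {p7, p8, p12}.
From p7 via ε: add p11.
From p12 via ε: add p14.
From p14 via ε: add p3.
From p3 via ε: add p4, p17.
From p4 via ε: add p9.
From p17 via ε: add p6.
From p9 via ε: add p2.
No new states can be added; the closed set is {p2, p3, p4, p6, p7, p8, p9, p11, p12, p14, p17}.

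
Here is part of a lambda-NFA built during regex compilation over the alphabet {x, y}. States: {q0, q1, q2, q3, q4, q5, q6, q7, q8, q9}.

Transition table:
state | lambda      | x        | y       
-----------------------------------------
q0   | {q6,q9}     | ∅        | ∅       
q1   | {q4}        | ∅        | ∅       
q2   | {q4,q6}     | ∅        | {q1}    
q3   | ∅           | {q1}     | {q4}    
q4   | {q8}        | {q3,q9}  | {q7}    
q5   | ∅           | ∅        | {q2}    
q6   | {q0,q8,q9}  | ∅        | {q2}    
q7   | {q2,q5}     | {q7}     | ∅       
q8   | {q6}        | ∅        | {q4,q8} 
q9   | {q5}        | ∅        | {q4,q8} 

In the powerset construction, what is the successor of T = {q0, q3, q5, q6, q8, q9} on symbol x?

{q0, q1, q4, q5, q6, q8, q9}

q3 on x → {q1}.
No x-transition from q0, q5, q6, q8, q9.
Union after reading x: {q1}.
Now take the lambda-closure:
From q1 via lambda: add q4.
From q4 via lambda: add q8.
From q8 via lambda: add q6.
From q6 via lambda: add q0, q9.
From q9 via lambda: add q5.
No new states can be added; the closed set is {q0, q1, q4, q5, q6, q8, q9}.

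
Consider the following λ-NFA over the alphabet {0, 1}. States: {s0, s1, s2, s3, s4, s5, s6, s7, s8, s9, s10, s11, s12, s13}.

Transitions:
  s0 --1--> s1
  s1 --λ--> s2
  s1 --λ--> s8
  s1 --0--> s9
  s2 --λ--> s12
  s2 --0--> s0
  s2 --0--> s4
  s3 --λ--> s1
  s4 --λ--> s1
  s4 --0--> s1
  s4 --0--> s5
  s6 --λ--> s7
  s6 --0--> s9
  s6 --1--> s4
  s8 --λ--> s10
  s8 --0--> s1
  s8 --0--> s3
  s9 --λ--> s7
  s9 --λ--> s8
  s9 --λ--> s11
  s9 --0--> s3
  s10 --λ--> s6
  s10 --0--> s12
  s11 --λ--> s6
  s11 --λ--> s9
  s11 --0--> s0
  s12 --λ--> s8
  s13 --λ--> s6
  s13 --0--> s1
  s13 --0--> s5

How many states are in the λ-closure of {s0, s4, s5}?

10

Start with {s0, s4, s5}.
From s4 via λ: add s1.
From s1 via λ: add s2, s8.
From s2 via λ: add s12.
From s8 via λ: add s10.
From s10 via λ: add s6.
From s6 via λ: add s7.
λ-closure = {s0, s1, s2, s4, s5, s6, s7, s8, s10, s12}, which has 10 states.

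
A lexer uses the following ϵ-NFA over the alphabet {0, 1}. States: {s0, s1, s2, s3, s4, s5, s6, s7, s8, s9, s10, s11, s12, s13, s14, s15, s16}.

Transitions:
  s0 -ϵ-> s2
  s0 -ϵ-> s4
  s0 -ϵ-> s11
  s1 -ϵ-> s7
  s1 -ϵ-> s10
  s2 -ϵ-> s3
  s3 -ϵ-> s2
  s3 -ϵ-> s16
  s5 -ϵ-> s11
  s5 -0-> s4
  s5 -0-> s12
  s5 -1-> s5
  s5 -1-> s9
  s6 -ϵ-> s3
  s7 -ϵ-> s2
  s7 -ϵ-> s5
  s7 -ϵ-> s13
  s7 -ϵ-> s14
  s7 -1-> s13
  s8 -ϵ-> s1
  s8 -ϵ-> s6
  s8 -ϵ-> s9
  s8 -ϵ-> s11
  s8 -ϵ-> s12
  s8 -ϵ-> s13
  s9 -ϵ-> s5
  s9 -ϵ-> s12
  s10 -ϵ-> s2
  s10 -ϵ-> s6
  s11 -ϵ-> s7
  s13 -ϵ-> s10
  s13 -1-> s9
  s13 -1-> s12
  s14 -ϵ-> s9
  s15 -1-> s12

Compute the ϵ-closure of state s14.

{s2, s3, s5, s6, s7, s9, s10, s11, s12, s13, s14, s16}

Start with {s14}.
From s14 via ϵ: add s9.
From s9 via ϵ: add s5, s12.
From s5 via ϵ: add s11.
From s11 via ϵ: add s7.
From s7 via ϵ: add s2, s13.
From s2 via ϵ: add s3.
From s13 via ϵ: add s10.
From s3 via ϵ: add s16.
From s10 via ϵ: add s6.
No new states can be added; the closed set is {s2, s3, s5, s6, s7, s9, s10, s11, s12, s13, s14, s16}.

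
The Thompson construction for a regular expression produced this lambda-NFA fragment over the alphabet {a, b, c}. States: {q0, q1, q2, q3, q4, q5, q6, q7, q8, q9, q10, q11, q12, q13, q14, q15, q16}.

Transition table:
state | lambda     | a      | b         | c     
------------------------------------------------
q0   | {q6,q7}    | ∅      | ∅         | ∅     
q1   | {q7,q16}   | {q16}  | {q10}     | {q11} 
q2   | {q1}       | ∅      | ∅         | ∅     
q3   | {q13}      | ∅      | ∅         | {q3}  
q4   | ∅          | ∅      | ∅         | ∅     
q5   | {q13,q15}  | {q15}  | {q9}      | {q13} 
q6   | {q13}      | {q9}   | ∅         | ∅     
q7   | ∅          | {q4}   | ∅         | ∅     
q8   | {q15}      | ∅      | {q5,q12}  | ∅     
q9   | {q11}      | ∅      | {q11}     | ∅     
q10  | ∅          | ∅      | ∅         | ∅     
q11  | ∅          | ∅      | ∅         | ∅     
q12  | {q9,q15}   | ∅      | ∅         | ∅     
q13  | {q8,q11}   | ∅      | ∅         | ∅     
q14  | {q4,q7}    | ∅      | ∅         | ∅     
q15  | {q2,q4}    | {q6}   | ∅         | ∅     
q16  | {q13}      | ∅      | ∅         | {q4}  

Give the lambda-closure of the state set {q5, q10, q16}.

Start with {q5, q10, q16}.
From q5 via lambda: add q13, q15.
From q13 via lambda: add q8, q11.
From q15 via lambda: add q2, q4.
From q2 via lambda: add q1.
From q1 via lambda: add q7.
No new states can be added; the closed set is {q1, q2, q4, q5, q7, q8, q10, q11, q13, q15, q16}.

{q1, q2, q4, q5, q7, q8, q10, q11, q13, q15, q16}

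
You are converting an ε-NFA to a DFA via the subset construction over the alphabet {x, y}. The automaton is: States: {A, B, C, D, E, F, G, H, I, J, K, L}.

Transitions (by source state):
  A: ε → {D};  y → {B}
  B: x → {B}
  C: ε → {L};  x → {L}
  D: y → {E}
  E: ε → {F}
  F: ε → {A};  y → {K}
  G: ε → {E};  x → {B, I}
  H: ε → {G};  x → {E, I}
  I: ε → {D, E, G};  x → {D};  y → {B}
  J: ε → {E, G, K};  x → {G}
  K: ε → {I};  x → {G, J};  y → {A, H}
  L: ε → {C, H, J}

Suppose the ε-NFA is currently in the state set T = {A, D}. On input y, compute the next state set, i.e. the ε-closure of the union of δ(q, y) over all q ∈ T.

A on y → {B}.
D on y → {E}.
Union after reading y: {B, E}.
Now take the ε-closure:
From E via ε: add F.
From F via ε: add A.
From A via ε: add D.
No new states can be added; the closed set is {A, B, D, E, F}.

{A, B, D, E, F}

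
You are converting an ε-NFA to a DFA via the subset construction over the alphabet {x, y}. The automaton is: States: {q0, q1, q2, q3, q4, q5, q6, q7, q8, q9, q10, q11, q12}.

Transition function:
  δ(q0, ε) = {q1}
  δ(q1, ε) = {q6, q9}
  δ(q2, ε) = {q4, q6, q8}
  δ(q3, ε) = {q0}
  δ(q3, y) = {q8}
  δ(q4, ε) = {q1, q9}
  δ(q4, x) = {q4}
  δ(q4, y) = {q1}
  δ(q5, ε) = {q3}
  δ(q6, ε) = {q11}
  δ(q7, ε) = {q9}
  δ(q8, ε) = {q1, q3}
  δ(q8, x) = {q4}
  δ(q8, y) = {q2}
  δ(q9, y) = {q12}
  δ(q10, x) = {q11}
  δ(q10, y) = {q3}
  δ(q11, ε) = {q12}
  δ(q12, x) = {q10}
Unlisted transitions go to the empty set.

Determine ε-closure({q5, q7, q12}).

{q0, q1, q3, q5, q6, q7, q9, q11, q12}

Start with {q5, q7, q12}.
From q5 via ε: add q3.
From q7 via ε: add q9.
From q3 via ε: add q0.
From q0 via ε: add q1.
From q1 via ε: add q6.
From q6 via ε: add q11.
No new states can be added; the closed set is {q0, q1, q3, q5, q6, q7, q9, q11, q12}.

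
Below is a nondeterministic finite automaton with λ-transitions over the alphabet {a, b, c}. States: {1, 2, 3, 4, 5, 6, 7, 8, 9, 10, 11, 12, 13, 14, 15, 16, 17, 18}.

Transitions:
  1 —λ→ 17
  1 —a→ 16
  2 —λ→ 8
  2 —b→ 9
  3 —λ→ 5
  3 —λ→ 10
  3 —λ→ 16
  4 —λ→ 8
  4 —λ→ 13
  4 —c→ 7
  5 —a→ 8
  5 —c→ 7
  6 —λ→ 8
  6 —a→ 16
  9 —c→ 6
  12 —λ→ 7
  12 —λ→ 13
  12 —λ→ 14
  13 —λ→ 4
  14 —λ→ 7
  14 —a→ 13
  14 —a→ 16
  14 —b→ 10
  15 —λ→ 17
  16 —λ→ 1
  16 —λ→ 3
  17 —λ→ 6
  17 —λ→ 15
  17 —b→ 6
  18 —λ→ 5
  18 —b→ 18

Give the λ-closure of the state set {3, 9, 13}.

{1, 3, 4, 5, 6, 8, 9, 10, 13, 15, 16, 17}

Start with {3, 9, 13}.
From 3 via λ: add 5, 10, 16.
From 13 via λ: add 4.
From 4 via λ: add 8.
From 16 via λ: add 1.
From 1 via λ: add 17.
From 17 via λ: add 6, 15.
No new states can be added; the closed set is {1, 3, 4, 5, 6, 8, 9, 10, 13, 15, 16, 17}.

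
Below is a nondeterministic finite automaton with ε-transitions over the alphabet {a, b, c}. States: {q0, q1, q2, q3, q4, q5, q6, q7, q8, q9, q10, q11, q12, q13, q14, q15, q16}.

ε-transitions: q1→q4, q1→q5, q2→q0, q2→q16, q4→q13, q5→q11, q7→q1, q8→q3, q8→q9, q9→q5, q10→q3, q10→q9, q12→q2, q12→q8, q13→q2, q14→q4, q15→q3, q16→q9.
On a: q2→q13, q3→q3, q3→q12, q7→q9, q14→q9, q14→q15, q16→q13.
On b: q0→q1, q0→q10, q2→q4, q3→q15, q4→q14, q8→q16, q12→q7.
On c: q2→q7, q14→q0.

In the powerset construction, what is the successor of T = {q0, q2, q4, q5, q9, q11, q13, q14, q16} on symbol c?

q2 on c → {q7}.
q14 on c → {q0}.
No c-transition from q0, q4, q5, q9, q11, q13, q16.
Union after reading c: {q0, q7}.
Now take the ε-closure:
From q7 via ε: add q1.
From q1 via ε: add q4, q5.
From q4 via ε: add q13.
From q5 via ε: add q11.
From q13 via ε: add q2.
From q2 via ε: add q16.
From q16 via ε: add q9.
No new states can be added; the closed set is {q0, q1, q2, q4, q5, q7, q9, q11, q13, q16}.

{q0, q1, q2, q4, q5, q7, q9, q11, q13, q16}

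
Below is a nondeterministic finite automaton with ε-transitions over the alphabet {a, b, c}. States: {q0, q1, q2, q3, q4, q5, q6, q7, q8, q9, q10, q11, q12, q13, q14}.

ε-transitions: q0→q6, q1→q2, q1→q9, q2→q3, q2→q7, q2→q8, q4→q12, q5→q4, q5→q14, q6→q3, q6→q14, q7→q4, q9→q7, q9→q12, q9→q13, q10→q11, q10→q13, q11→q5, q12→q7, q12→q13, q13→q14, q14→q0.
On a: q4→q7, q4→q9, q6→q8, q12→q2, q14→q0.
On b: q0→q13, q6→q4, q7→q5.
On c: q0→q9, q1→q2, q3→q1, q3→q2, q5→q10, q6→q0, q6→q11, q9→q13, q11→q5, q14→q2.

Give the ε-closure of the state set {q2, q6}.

{q0, q2, q3, q4, q6, q7, q8, q12, q13, q14}

Start with {q2, q6}.
From q2 via ε: add q3, q7, q8.
From q6 via ε: add q14.
From q7 via ε: add q4.
From q14 via ε: add q0.
From q4 via ε: add q12.
From q12 via ε: add q13.
No new states can be added; the closed set is {q0, q2, q3, q4, q6, q7, q8, q12, q13, q14}.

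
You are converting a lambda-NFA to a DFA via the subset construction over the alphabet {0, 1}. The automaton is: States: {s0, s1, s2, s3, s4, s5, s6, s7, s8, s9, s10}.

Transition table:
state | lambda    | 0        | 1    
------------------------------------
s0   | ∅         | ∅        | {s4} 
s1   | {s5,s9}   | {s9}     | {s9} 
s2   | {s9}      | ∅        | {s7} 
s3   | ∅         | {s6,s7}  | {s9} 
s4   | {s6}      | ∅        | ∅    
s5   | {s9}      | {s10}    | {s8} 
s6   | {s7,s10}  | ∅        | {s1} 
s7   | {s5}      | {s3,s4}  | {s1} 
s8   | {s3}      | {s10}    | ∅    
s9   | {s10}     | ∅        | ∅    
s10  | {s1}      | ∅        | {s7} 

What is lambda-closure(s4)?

{s1, s4, s5, s6, s7, s9, s10}

Start with {s4}.
From s4 via lambda: add s6.
From s6 via lambda: add s7, s10.
From s7 via lambda: add s5.
From s10 via lambda: add s1.
From s1 via lambda: add s9.
No new states can be added; the closed set is {s1, s4, s5, s6, s7, s9, s10}.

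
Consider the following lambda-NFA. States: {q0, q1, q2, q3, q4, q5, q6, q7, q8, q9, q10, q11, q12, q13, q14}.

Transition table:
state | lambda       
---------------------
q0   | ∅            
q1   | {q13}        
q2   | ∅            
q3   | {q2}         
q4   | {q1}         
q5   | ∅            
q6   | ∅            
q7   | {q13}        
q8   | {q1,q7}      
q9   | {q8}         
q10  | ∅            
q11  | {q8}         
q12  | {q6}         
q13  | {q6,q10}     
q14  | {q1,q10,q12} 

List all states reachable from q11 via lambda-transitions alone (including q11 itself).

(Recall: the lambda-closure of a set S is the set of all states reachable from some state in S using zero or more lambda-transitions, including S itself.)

Start with {q11}.
From q11 via lambda: add q8.
From q8 via lambda: add q1, q7.
From q1 via lambda: add q13.
From q13 via lambda: add q6, q10.
No new states can be added; the closed set is {q1, q6, q7, q8, q10, q11, q13}.

{q1, q6, q7, q8, q10, q11, q13}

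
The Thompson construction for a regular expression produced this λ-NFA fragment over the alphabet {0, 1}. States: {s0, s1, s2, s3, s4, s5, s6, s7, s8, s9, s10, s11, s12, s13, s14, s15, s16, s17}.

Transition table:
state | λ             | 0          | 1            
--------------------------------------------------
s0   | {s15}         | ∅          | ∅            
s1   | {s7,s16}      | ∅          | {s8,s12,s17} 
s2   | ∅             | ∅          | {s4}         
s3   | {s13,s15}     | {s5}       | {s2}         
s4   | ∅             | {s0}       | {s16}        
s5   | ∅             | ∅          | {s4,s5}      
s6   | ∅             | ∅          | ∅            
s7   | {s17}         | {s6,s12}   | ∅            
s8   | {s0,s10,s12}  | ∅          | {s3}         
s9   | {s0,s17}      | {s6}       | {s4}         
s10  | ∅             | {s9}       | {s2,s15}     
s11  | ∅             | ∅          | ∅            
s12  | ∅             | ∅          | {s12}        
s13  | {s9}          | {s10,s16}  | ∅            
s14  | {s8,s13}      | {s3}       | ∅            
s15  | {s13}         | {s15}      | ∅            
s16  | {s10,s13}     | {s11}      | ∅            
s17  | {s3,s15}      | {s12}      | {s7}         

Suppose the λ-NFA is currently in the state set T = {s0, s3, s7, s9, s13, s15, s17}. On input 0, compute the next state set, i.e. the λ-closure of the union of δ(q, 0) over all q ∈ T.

{s0, s3, s5, s6, s9, s10, s12, s13, s15, s16, s17}

s3 on 0 → {s5}.
s7 on 0 → {s6, s12}.
s9 on 0 → {s6}.
s13 on 0 → {s10, s16}.
s15 on 0 → {s15}.
s17 on 0 → {s12}.
No 0-transition from s0.
Union after reading 0: {s5, s6, s10, s12, s15, s16}.
Now take the λ-closure:
From s15 via λ: add s13.
From s13 via λ: add s9.
From s9 via λ: add s0, s17.
From s17 via λ: add s3.
No new states can be added; the closed set is {s0, s3, s5, s6, s9, s10, s12, s13, s15, s16, s17}.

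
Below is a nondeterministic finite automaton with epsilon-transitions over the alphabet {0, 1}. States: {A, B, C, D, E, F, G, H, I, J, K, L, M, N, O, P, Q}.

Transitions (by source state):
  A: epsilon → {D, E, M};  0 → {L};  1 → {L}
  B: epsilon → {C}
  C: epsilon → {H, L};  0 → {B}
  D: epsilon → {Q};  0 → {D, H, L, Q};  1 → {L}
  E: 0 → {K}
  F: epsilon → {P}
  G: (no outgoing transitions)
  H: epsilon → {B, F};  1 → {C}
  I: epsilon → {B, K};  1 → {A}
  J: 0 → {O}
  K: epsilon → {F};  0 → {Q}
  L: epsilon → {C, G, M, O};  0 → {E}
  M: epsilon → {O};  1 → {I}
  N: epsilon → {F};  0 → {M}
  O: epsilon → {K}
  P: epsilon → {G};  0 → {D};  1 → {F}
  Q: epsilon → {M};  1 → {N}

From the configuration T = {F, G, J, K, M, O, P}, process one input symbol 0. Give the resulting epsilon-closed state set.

J on 0 → {O}.
K on 0 → {Q}.
P on 0 → {D}.
No 0-transition from F, G, M, O.
Union after reading 0: {D, O, Q}.
Now take the epsilon-closure:
From O via epsilon: add K.
From Q via epsilon: add M.
From K via epsilon: add F.
From F via epsilon: add P.
From P via epsilon: add G.
No new states can be added; the closed set is {D, F, G, K, M, O, P, Q}.

{D, F, G, K, M, O, P, Q}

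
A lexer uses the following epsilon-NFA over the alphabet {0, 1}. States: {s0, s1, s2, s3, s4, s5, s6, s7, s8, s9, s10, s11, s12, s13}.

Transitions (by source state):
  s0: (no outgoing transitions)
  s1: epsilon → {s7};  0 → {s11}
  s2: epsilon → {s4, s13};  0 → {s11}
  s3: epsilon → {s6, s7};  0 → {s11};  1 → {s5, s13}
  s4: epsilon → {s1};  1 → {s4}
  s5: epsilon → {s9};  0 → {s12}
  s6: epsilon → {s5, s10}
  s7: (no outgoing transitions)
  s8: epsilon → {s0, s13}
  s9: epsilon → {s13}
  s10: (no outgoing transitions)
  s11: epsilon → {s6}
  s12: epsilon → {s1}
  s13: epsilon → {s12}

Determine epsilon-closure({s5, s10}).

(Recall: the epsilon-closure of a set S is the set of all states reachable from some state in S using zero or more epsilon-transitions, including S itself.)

{s1, s5, s7, s9, s10, s12, s13}

Start with {s5, s10}.
From s5 via epsilon: add s9.
From s9 via epsilon: add s13.
From s13 via epsilon: add s12.
From s12 via epsilon: add s1.
From s1 via epsilon: add s7.
No new states can be added; the closed set is {s1, s5, s7, s9, s10, s12, s13}.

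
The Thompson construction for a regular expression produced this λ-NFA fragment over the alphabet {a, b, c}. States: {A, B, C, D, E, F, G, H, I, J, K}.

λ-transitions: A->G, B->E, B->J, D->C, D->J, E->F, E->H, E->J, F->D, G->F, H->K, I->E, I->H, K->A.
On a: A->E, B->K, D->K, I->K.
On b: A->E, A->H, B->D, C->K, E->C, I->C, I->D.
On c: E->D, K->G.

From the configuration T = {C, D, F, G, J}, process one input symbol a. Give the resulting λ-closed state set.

{A, C, D, F, G, J, K}

D on a → {K}.
No a-transition from C, F, G, J.
Union after reading a: {K}.
Now take the λ-closure:
From K via λ: add A.
From A via λ: add G.
From G via λ: add F.
From F via λ: add D.
From D via λ: add C, J.
No new states can be added; the closed set is {A, C, D, F, G, J, K}.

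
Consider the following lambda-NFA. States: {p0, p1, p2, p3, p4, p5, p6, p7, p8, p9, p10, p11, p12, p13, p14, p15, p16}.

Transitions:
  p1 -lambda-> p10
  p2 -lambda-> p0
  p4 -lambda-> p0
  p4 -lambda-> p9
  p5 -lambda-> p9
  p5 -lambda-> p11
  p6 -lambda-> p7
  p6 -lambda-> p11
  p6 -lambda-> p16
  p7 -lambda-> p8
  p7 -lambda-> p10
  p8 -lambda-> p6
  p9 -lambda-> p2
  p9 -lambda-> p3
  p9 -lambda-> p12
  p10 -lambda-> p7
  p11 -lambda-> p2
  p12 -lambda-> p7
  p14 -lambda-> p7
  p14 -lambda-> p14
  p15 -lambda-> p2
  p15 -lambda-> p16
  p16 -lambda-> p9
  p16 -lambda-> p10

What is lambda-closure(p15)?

{p0, p2, p3, p6, p7, p8, p9, p10, p11, p12, p15, p16}

Start with {p15}.
From p15 via lambda: add p2, p16.
From p2 via lambda: add p0.
From p16 via lambda: add p9, p10.
From p9 via lambda: add p3, p12.
From p10 via lambda: add p7.
From p7 via lambda: add p8.
From p8 via lambda: add p6.
From p6 via lambda: add p11.
No new states can be added; the closed set is {p0, p2, p3, p6, p7, p8, p9, p10, p11, p12, p15, p16}.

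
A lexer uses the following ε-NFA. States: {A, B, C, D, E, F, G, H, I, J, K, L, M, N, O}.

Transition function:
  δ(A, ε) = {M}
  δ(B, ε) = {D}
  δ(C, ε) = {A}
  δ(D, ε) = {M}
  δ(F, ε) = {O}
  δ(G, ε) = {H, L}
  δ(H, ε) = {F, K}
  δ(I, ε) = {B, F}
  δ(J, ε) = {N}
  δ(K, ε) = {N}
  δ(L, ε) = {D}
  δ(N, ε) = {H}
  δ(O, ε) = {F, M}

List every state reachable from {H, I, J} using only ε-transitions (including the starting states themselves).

{B, D, F, H, I, J, K, M, N, O}

Start with {H, I, J}.
From H via ε: add F, K.
From I via ε: add B.
From J via ε: add N.
From B via ε: add D.
From F via ε: add O.
From D via ε: add M.
No new states can be added; the closed set is {B, D, F, H, I, J, K, M, N, O}.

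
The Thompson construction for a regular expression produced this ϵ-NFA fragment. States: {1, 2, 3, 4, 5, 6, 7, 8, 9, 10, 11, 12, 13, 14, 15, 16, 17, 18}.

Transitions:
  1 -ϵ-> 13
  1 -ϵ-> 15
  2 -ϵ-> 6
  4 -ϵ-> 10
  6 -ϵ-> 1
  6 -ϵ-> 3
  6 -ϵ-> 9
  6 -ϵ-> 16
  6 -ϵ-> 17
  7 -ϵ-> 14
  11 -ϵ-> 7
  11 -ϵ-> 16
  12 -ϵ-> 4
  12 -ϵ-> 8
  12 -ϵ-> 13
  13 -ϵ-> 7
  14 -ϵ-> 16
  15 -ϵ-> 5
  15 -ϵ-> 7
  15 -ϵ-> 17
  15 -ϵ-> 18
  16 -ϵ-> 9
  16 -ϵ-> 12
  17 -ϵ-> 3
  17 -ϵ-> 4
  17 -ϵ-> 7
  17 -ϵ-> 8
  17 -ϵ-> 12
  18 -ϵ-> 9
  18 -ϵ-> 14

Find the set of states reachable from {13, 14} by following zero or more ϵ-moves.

{4, 7, 8, 9, 10, 12, 13, 14, 16}

Start with {13, 14}.
From 13 via ϵ: add 7.
From 14 via ϵ: add 16.
From 16 via ϵ: add 9, 12.
From 12 via ϵ: add 4, 8.
From 4 via ϵ: add 10.
No new states can be added; the closed set is {4, 7, 8, 9, 10, 12, 13, 14, 16}.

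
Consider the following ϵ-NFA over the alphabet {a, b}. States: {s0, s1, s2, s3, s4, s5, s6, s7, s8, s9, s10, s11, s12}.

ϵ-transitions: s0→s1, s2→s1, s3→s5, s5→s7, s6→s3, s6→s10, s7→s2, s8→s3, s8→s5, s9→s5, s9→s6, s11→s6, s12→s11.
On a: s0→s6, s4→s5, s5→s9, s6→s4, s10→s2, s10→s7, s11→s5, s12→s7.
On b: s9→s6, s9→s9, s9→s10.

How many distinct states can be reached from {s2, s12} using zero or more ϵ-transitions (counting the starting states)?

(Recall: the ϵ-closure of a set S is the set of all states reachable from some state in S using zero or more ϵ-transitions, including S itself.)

9

Start with {s2, s12}.
From s2 via ϵ: add s1.
From s12 via ϵ: add s11.
From s11 via ϵ: add s6.
From s6 via ϵ: add s3, s10.
From s3 via ϵ: add s5.
From s5 via ϵ: add s7.
ϵ-closure = {s1, s2, s3, s5, s6, s7, s10, s11, s12}, which has 9 states.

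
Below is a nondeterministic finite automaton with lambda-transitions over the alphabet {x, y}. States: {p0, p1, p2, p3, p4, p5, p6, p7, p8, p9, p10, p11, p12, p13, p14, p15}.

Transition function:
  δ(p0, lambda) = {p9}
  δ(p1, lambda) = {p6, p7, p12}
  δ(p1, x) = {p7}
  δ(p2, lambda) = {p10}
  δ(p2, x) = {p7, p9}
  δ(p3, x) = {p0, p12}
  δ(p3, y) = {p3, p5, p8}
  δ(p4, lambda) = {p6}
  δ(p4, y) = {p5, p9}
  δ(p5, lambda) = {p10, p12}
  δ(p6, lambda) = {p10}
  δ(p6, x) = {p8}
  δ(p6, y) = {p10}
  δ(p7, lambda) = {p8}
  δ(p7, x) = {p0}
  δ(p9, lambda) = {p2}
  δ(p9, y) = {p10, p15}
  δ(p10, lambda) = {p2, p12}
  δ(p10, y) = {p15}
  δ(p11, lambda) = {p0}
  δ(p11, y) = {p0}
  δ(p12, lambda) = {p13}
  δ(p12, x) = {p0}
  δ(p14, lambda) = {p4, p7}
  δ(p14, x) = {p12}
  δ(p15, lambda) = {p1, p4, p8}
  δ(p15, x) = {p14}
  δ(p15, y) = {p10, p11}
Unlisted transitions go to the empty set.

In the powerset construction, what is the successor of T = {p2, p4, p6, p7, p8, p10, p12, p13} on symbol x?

p2 on x → {p7, p9}.
p6 on x → {p8}.
p7 on x → {p0}.
p12 on x → {p0}.
No x-transition from p4, p8, p10, p13.
Union after reading x: {p0, p7, p8, p9}.
Now take the lambda-closure:
From p9 via lambda: add p2.
From p2 via lambda: add p10.
From p10 via lambda: add p12.
From p12 via lambda: add p13.
No new states can be added; the closed set is {p0, p2, p7, p8, p9, p10, p12, p13}.

{p0, p2, p7, p8, p9, p10, p12, p13}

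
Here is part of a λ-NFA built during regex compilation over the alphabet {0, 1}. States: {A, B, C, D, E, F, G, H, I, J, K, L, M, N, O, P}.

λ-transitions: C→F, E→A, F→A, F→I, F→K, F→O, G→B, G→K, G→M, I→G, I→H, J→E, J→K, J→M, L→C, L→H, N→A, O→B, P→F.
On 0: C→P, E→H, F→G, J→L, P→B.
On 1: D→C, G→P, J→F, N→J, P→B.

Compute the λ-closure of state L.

{A, B, C, F, G, H, I, K, L, M, O}

Start with {L}.
From L via λ: add C, H.
From C via λ: add F.
From F via λ: add A, I, K, O.
From I via λ: add G.
From O via λ: add B.
From G via λ: add M.
No new states can be added; the closed set is {A, B, C, F, G, H, I, K, L, M, O}.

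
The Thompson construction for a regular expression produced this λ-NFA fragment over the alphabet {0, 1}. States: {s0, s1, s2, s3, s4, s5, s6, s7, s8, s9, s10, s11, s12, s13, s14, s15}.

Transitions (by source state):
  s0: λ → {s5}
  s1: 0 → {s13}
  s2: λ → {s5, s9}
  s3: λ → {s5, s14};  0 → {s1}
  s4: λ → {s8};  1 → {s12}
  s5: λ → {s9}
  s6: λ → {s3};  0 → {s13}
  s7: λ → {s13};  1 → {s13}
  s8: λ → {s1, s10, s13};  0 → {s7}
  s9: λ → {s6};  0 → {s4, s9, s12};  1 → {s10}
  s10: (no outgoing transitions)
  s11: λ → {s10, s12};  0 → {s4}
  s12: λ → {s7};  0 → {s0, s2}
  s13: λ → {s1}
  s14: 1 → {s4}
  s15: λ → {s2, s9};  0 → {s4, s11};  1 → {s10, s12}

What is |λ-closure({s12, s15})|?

Start with {s12, s15}.
From s12 via λ: add s7.
From s15 via λ: add s2, s9.
From s2 via λ: add s5.
From s7 via λ: add s13.
From s9 via λ: add s6.
From s6 via λ: add s3.
From s13 via λ: add s1.
From s3 via λ: add s14.
λ-closure = {s1, s2, s3, s5, s6, s7, s9, s12, s13, s14, s15}, which has 11 states.

11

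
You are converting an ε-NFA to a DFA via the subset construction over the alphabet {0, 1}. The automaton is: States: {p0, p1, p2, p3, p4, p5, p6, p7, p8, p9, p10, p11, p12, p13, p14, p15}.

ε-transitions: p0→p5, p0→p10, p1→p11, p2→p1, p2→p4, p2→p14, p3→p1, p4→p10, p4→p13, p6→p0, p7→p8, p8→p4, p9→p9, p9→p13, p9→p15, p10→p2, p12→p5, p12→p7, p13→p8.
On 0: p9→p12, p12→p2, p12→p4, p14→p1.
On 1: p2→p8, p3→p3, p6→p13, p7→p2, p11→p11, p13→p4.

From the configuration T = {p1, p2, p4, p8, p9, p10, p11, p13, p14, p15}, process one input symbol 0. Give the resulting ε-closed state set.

{p1, p2, p4, p5, p7, p8, p10, p11, p12, p13, p14}

p9 on 0 → {p12}.
p14 on 0 → {p1}.
No 0-transition from p1, p2, p4, p8, p10, p11, p13, p15.
Union after reading 0: {p1, p12}.
Now take the ε-closure:
From p1 via ε: add p11.
From p12 via ε: add p5, p7.
From p7 via ε: add p8.
From p8 via ε: add p4.
From p4 via ε: add p10, p13.
From p10 via ε: add p2.
From p2 via ε: add p14.
No new states can be added; the closed set is {p1, p2, p4, p5, p7, p8, p10, p11, p12, p13, p14}.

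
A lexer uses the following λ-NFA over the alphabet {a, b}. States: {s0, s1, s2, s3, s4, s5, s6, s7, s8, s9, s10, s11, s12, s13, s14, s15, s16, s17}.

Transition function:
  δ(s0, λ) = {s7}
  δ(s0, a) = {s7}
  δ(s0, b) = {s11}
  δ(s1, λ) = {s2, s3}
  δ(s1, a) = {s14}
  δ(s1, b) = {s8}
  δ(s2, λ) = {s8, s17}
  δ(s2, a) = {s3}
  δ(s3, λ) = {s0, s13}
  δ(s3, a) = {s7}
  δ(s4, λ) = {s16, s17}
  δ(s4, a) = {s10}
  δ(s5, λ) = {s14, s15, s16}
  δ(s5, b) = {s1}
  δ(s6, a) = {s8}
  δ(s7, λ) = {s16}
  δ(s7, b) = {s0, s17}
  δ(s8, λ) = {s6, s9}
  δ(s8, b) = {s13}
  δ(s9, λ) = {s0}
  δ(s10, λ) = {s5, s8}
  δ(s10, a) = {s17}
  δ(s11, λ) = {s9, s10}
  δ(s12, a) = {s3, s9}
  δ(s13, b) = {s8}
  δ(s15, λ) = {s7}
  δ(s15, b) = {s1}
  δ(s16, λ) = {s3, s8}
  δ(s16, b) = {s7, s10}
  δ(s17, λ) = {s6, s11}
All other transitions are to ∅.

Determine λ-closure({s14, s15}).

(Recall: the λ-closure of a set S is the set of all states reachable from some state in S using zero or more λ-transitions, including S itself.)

Start with {s14, s15}.
From s15 via λ: add s7.
From s7 via λ: add s16.
From s16 via λ: add s3, s8.
From s3 via λ: add s0, s13.
From s8 via λ: add s6, s9.
No new states can be added; the closed set is {s0, s3, s6, s7, s8, s9, s13, s14, s15, s16}.

{s0, s3, s6, s7, s8, s9, s13, s14, s15, s16}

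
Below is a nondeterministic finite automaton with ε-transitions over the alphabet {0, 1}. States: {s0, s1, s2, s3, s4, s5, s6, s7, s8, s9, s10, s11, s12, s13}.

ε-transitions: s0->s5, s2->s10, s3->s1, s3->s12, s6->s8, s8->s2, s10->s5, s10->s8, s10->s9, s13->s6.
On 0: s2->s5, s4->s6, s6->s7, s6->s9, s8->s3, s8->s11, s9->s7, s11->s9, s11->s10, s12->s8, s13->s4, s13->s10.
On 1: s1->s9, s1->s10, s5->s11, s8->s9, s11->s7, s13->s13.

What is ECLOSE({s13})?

Start with {s13}.
From s13 via ε: add s6.
From s6 via ε: add s8.
From s8 via ε: add s2.
From s2 via ε: add s10.
From s10 via ε: add s5, s9.
No new states can be added; the closed set is {s2, s5, s6, s8, s9, s10, s13}.

{s2, s5, s6, s8, s9, s10, s13}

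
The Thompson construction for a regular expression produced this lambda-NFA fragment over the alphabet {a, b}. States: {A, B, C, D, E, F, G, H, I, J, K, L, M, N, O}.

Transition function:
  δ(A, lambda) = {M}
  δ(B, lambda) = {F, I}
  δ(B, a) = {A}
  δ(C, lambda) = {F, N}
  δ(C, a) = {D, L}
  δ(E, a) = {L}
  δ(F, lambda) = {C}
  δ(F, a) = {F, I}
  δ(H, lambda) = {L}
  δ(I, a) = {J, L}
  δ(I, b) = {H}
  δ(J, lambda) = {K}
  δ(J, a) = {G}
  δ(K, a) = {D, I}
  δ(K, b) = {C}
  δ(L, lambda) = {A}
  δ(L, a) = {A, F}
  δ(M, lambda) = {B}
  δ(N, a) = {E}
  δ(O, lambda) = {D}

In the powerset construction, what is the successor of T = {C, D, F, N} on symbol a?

{A, B, C, D, E, F, I, L, M, N}

C on a → {D, L}.
F on a → {F, I}.
N on a → {E}.
No a-transition from D.
Union after reading a: {D, E, F, I, L}.
Now take the lambda-closure:
From F via lambda: add C.
From L via lambda: add A.
From A via lambda: add M.
From C via lambda: add N.
From M via lambda: add B.
No new states can be added; the closed set is {A, B, C, D, E, F, I, L, M, N}.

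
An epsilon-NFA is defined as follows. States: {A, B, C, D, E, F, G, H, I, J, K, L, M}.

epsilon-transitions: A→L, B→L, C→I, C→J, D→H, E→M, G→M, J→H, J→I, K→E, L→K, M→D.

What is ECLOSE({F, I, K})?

{D, E, F, H, I, K, M}

Start with {F, I, K}.
From K via epsilon: add E.
From E via epsilon: add M.
From M via epsilon: add D.
From D via epsilon: add H.
No new states can be added; the closed set is {D, E, F, H, I, K, M}.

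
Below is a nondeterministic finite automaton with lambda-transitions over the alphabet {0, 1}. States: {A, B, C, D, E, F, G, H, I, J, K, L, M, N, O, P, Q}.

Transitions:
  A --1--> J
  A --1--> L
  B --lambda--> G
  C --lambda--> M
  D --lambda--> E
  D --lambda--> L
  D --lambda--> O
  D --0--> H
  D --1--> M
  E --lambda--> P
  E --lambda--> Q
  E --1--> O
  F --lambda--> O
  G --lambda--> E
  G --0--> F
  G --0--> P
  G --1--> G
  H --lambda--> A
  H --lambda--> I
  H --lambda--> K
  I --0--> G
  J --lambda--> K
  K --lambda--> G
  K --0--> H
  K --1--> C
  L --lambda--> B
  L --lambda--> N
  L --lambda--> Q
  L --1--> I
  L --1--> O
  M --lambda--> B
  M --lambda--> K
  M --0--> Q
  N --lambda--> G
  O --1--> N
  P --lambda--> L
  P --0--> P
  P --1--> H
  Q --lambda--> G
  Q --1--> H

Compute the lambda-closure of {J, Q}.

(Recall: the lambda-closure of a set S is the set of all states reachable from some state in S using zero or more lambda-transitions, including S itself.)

Start with {J, Q}.
From J via lambda: add K.
From Q via lambda: add G.
From G via lambda: add E.
From E via lambda: add P.
From P via lambda: add L.
From L via lambda: add B, N.
No new states can be added; the closed set is {B, E, G, J, K, L, N, P, Q}.

{B, E, G, J, K, L, N, P, Q}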